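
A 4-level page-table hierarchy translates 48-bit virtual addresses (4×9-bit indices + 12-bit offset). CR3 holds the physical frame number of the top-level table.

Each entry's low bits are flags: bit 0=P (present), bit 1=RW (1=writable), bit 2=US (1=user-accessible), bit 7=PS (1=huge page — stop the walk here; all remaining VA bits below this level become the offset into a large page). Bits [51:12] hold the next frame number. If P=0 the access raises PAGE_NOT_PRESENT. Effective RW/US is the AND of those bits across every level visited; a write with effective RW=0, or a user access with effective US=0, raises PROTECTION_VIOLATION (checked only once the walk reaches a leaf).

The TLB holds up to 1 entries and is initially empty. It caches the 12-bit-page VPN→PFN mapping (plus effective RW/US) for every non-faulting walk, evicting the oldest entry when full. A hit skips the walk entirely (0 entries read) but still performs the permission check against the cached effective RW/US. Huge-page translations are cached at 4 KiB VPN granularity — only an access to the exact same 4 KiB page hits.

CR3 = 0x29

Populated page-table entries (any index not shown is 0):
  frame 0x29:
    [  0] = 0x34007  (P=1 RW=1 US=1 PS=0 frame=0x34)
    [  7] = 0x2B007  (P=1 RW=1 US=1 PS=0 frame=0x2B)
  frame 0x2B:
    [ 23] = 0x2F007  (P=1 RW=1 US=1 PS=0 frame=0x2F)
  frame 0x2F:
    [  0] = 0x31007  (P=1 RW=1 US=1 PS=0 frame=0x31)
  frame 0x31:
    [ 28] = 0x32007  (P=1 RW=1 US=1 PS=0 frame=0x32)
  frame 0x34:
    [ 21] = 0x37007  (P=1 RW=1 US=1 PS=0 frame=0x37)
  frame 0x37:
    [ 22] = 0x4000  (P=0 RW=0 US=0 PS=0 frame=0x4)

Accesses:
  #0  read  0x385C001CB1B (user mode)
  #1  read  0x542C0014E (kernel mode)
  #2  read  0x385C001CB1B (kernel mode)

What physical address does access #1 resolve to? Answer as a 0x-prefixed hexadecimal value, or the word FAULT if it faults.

Per-access translation:
#0 VA=0x385C001CB1B (r,user):
  lvl0: tbl 0x29, slot 7 ⇒ 0x2B007 (P1/RW1/US1/PS0)
  lvl1: tbl 0x2B, slot 23 ⇒ 0x2F007 (P1/RW1/US1/PS0)
  lvl2: tbl 0x2F, slot 0 ⇒ 0x31007 (P1/RW1/US1/PS0)
  lvl3: tbl 0x31, slot 28 ⇒ 0x32007 (P1/RW1/US1/PS0)
  → PA=0x32B1B  (4 entries read)
#1 VA=0x542C0014E (r,kernel):
  lvl0: tbl 0x29, slot 0 ⇒ 0x34007 (P1/RW1/US1/PS0)
  lvl1: tbl 0x34, slot 21 ⇒ 0x37007 (P1/RW1/US1/PS0)
  lvl2: tbl 0x37, slot 22 ⇒ 0x4000 (P0/RW0/US0/PS0)
  ✗ PAGE_NOT_PRESENT  [3 reads]
#2 VA=0x385C001CB1B (r,kernel):
  TLB hit vpn=0x385C001C → PA=0x32B1B

Access #1 PA: FAULT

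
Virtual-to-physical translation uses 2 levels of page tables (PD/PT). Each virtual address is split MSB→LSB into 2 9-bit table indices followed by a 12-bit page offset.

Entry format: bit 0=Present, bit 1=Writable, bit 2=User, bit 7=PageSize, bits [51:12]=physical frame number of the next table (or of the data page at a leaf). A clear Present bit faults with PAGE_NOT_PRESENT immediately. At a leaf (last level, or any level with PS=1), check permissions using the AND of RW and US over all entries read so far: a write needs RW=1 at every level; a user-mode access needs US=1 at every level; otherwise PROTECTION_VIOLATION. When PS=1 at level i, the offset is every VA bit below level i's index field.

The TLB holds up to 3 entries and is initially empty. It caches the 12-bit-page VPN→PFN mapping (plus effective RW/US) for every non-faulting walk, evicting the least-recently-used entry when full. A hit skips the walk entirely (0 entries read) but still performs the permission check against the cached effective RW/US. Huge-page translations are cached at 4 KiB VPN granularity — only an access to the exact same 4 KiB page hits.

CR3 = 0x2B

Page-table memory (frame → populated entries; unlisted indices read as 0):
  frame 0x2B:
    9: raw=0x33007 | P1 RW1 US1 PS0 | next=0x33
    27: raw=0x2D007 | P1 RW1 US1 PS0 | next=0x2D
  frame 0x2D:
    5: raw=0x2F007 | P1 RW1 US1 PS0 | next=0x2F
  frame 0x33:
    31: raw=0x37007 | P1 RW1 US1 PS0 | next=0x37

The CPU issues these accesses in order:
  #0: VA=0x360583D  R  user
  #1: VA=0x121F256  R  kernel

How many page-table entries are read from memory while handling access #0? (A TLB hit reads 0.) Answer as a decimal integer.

Trace:
#0 VA=0x360583D (r,user):
  lvl0: tbl 0x2B, slot 27 ⇒ 0x2D007 (P1/RW1/US1/PS0)
  lvl1: tbl 0x2D, slot 5 ⇒ 0x2F007 (P1/RW1/US1/PS0)
  → PA=0x2F83D  (2 entries read)
#1 VA=0x121F256 (r,kernel):
  lvl0: tbl 0x2B, slot 9 ⇒ 0x33007 (P1/RW1/US1/PS0)
  lvl1: tbl 0x33, slot 31 ⇒ 0x37007 (P1/RW1/US1/PS0)
  → PA=0x37256  (2 entries read)

Entries read for #0: 2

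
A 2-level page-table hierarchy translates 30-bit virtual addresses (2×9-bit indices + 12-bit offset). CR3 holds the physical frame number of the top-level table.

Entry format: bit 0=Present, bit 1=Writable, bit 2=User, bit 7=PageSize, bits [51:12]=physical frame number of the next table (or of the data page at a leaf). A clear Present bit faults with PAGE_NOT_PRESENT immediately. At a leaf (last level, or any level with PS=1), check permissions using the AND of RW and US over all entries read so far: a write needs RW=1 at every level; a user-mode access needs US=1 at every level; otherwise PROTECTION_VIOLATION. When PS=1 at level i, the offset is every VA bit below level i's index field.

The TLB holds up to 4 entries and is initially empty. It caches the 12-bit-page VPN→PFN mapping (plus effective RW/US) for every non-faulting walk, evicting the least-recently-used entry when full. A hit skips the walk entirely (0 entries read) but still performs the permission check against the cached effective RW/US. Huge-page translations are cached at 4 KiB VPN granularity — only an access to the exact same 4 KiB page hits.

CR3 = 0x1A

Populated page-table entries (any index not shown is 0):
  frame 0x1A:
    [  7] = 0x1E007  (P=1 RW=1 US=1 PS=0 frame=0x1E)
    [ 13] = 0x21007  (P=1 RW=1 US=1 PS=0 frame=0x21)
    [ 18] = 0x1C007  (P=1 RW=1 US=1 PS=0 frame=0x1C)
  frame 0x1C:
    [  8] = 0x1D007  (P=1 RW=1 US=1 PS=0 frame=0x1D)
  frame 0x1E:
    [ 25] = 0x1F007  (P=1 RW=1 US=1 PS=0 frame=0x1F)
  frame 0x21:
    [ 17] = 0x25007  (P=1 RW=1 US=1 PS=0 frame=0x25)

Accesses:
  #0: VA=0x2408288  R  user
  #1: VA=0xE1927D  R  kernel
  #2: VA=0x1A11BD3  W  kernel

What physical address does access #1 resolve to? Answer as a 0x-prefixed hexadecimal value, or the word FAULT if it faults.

Walk each access:
#0 VA=0x2408288 (r,user):
  lvl0: tbl 0x1A, slot 18 ⇒ 0x1C007 (P1/RW1/US1/PS0)
  lvl1: tbl 0x1C, slot 8 ⇒ 0x1D007 (P1/RW1/US1/PS0)
  → PA=0x1D288  (2 entries read)
#1 VA=0xE1927D (r,kernel):
  lvl0: tbl 0x1A, slot 7 ⇒ 0x1E007 (P1/RW1/US1/PS0)
  lvl1: tbl 0x1E, slot 25 ⇒ 0x1F007 (P1/RW1/US1/PS0)
  → PA=0x1F27D  (2 entries read)
#2 VA=0x1A11BD3 (w,kernel):
  lvl0: tbl 0x1A, slot 13 ⇒ 0x21007 (P1/RW1/US1/PS0)
  lvl1: tbl 0x21, slot 17 ⇒ 0x25007 (P1/RW1/US1/PS0)
  → PA=0x25BD3  (2 entries read)

Access #1 PA: 0x1F27D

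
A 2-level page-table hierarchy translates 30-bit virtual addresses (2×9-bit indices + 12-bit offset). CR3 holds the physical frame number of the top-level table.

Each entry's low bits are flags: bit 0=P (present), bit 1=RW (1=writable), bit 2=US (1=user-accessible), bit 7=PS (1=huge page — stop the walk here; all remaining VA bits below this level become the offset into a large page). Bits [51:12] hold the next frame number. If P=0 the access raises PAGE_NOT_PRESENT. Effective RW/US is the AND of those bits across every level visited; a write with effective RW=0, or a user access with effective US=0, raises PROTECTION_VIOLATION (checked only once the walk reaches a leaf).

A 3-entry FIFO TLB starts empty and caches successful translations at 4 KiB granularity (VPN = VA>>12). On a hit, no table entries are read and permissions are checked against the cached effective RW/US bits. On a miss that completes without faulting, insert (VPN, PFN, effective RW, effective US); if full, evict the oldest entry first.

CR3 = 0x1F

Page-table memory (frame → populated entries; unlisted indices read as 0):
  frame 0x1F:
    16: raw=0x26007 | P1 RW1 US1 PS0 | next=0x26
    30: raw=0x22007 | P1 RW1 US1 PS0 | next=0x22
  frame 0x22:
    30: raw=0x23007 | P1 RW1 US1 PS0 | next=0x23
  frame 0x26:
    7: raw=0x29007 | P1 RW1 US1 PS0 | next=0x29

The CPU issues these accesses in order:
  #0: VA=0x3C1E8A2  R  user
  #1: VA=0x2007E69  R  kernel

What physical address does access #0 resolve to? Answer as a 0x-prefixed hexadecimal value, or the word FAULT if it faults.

Trace:
#0 VA=0x3C1E8A2 (r,user):
  L0 @0x1F[30] → 0x22007  P=1,RW=1,US=1,PS=0
  L1 @0x22[30] → 0x23007  P=1,RW=1,US=1,PS=0
  → PA=0x238A2  (2 entries read)
#1 VA=0x2007E69 (r,kernel):
  L0 @0x1F[16] → 0x26007  P=1,RW=1,US=1,PS=0
  L1 @0x26[7] → 0x29007  P=1,RW=1,US=1,PS=0
  → PA=0x29E69  (2 entries read)

Access #0 PA: 0x238A2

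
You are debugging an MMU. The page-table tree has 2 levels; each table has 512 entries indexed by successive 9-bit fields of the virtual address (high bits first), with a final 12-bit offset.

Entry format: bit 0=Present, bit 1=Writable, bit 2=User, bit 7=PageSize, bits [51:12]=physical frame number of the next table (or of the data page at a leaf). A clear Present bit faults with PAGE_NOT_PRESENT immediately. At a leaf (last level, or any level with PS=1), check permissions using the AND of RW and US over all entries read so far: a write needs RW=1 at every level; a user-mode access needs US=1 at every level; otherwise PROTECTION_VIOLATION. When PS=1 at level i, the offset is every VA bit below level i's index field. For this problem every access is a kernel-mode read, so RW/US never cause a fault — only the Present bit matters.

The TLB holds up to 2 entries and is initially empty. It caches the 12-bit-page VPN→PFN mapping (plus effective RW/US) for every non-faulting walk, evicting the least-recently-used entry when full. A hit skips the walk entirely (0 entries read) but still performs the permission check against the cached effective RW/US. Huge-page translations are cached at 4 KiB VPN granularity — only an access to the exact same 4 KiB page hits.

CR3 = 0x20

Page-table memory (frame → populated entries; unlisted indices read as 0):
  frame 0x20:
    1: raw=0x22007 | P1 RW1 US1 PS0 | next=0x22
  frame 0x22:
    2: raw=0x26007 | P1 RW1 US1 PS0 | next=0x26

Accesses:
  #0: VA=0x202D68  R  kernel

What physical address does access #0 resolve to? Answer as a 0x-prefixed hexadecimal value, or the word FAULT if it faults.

Walk each access:
#0 VA=0x202D68 (r,kernel):
  [0] read 0x20 idx=1: raw=0x22007 flags P=1 W=1 U=1 S=0
  [1] read 0x22 idx=2: raw=0x26007 flags P=1 W=1 U=1 S=0
  → PA=0x26D68  (2 entries read)

Access #0 PA: 0x26D68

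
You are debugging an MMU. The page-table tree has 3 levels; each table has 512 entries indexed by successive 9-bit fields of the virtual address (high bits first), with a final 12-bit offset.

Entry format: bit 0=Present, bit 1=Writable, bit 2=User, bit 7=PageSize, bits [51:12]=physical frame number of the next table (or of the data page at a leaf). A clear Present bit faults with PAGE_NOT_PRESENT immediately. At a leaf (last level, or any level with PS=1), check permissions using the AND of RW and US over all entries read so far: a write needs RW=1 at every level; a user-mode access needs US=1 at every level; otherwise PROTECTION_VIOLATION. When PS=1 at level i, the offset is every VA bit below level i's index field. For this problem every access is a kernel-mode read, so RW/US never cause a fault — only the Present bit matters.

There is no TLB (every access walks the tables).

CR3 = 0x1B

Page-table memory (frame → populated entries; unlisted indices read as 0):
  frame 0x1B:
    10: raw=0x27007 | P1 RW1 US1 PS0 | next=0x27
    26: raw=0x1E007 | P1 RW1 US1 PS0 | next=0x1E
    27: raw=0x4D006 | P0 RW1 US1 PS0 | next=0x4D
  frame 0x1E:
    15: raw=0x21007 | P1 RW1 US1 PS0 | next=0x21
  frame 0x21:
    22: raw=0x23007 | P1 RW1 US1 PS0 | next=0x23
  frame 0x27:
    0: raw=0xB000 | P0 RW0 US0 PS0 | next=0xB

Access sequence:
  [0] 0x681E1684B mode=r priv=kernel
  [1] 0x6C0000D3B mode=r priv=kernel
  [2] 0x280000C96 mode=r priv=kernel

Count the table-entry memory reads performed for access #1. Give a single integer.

Walk each access:
#0 VA=0x681E1684B (r,kernel):
  lvl0: tbl 0x1B, slot 26 ⇒ 0x1E007 (P1/RW1/US1/PS0)
  lvl1: tbl 0x1E, slot 15 ⇒ 0x21007 (P1/RW1/US1/PS0)
  lvl2: tbl 0x21, slot 22 ⇒ 0x23007 (P1/RW1/US1/PS0)
  ⇒ phys 0x2384B  [3 reads]
#1 VA=0x6C0000D3B (r,kernel):
  lvl0: tbl 0x1B, slot 27 ⇒ 0x4D006 (P0/RW1/US1/PS0)
  ⇒ fault: PAGE_NOT_PRESENT  — 1 lookups
#2 VA=0x280000C96 (r,kernel):
  lvl0: tbl 0x1B, slot 10 ⇒ 0x27007 (P1/RW1/US1/PS0)
  lvl1: tbl 0x27, slot 0 ⇒ 0xB000 (P0/RW0/US0/PS0)
  ⇒ fault: PAGE_NOT_PRESENT  — 2 lookups

Entries read for #1: 1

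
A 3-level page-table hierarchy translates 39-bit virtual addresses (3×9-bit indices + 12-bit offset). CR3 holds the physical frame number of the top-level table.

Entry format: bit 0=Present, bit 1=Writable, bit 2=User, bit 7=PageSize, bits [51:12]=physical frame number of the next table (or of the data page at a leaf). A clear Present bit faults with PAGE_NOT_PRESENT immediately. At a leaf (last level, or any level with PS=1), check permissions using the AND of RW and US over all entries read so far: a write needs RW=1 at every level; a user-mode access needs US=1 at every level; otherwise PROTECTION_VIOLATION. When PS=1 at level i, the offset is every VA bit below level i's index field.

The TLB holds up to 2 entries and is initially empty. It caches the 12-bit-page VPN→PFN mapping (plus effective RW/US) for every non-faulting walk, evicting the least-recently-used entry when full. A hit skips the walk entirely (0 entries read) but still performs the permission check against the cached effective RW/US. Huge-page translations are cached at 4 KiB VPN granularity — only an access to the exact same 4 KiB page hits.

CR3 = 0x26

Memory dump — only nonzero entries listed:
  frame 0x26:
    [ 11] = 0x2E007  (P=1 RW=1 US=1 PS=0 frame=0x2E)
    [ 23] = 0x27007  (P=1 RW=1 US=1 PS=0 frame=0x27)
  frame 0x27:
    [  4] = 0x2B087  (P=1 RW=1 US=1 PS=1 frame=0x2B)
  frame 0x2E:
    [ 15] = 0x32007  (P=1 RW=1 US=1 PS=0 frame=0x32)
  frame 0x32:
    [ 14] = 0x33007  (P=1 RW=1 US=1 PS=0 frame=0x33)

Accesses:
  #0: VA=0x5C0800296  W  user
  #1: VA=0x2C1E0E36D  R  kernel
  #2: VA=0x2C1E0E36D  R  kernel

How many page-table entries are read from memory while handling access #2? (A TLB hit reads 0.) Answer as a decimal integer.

Trace:
#0 VA=0x5C0800296 (w,user):
  [0] read 0x26 idx=23: raw=0x27007 flags P=1 W=1 U=1 S=0
  [1] read 0x27 idx=4: raw=0x2B087 flags P=1 W=1 U=1 S=1
  ⇒ phys 0x2B296 (huge @L1)  [2 reads]
#1 VA=0x2C1E0E36D (r,kernel):
  [0] read 0x26 idx=11: raw=0x2E007 flags P=1 W=1 U=1 S=0
  [1] read 0x2E idx=15: raw=0x32007 flags P=1 W=1 U=1 S=0
  [2] read 0x32 idx=14: raw=0x33007 flags P=1 W=1 U=1 S=0
  ⇒ phys 0x3336D  [3 reads]
#2 VA=0x2C1E0E36D (r,kernel):
  TLB hit vpn=0x2C1E0E → PA=0x3336D

Entries read for #2: 0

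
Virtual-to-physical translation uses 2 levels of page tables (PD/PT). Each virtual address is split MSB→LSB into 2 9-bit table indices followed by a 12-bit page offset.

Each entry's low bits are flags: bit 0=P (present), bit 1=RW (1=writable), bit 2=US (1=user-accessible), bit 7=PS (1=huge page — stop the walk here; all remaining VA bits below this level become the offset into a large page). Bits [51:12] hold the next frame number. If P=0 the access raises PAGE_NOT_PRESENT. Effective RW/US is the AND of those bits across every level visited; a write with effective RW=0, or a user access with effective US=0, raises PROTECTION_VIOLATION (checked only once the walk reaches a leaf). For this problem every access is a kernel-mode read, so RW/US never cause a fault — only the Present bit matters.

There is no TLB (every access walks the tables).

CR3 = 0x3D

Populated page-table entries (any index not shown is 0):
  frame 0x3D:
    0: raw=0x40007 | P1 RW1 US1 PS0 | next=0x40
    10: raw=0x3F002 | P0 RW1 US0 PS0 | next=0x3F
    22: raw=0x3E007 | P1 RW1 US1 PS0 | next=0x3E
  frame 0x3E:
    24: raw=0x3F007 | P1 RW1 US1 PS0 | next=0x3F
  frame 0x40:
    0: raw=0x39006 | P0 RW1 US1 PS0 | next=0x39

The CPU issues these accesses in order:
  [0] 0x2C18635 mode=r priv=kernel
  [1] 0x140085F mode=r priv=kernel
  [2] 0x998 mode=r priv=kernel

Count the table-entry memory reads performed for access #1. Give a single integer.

Trace:
#0 VA=0x2C18635 (r,kernel):
  L0 @0x3D[22] → 0x3E007  P=1,RW=1,US=1,PS=0
  L1 @0x3E[24] → 0x3F007  P=1,RW=1,US=1,PS=0
  ⇒ phys 0x3F635  [2 reads]
#1 VA=0x140085F (r,kernel):
  L0 @0x3D[10] → 0x3F002  P=0,RW=1,US=0,PS=0
  ✗ PAGE_NOT_PRESENT  [1 reads]
#2 VA=0x998 (r,kernel):
  L0 @0x3D[0] → 0x40007  P=1,RW=1,US=1,PS=0
  L1 @0x40[0] → 0x39006  P=0,RW=1,US=1,PS=0
  ✗ PAGE_NOT_PRESENT  [2 reads]

Entries read for #1: 1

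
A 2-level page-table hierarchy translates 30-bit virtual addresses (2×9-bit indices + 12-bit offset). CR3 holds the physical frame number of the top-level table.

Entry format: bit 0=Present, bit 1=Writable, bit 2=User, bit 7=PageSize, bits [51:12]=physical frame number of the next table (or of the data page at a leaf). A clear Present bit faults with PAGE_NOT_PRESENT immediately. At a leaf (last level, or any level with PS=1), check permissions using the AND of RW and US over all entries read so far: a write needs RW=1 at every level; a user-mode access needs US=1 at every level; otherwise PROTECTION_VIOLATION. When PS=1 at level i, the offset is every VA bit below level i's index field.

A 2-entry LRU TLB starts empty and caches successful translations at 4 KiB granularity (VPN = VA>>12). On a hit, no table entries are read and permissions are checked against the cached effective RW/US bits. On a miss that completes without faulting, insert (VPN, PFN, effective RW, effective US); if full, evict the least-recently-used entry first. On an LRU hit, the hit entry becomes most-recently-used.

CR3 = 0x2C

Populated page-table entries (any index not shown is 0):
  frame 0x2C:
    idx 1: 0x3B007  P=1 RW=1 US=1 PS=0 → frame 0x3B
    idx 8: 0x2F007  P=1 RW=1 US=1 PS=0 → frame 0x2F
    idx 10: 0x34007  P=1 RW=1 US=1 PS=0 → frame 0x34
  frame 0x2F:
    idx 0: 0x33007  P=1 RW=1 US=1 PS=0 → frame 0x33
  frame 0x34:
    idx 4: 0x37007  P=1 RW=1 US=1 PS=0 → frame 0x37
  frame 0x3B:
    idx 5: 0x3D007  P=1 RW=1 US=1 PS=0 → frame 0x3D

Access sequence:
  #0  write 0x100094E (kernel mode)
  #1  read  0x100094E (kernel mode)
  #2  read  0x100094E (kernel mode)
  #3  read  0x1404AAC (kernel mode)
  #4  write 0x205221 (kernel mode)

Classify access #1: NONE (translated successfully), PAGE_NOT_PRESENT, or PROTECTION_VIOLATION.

Walk each access:
#0 VA=0x100094E (w,kernel):
  L0 @0x2C[8] → 0x2F007  P=1,RW=1,US=1,PS=0
  L1 @0x2F[0] → 0x33007  P=1,RW=1,US=1,PS=0
  → PA=0x3394E  (2 entries read)
#1 VA=0x100094E (r,kernel):
  TLB hit vpn=0x1000 → PA=0x3394E
#2 VA=0x100094E (r,kernel):
  TLB hit vpn=0x1000 → PA=0x3394E
#3 VA=0x1404AAC (r,kernel):
  L0 @0x2C[10] → 0x34007  P=1,RW=1,US=1,PS=0
  L1 @0x34[4] → 0x37007  P=1,RW=1,US=1,PS=0
  → PA=0x37AAC  (2 entries read)
#4 VA=0x205221 (w,kernel):
  L0 @0x2C[1] → 0x3B007  P=1,RW=1,US=1,PS=0
  L1 @0x3B[5] → 0x3D007  P=1,RW=1,US=1,PS=0
  → PA=0x3D221  (2 entries read)

Access #1 fault: NONE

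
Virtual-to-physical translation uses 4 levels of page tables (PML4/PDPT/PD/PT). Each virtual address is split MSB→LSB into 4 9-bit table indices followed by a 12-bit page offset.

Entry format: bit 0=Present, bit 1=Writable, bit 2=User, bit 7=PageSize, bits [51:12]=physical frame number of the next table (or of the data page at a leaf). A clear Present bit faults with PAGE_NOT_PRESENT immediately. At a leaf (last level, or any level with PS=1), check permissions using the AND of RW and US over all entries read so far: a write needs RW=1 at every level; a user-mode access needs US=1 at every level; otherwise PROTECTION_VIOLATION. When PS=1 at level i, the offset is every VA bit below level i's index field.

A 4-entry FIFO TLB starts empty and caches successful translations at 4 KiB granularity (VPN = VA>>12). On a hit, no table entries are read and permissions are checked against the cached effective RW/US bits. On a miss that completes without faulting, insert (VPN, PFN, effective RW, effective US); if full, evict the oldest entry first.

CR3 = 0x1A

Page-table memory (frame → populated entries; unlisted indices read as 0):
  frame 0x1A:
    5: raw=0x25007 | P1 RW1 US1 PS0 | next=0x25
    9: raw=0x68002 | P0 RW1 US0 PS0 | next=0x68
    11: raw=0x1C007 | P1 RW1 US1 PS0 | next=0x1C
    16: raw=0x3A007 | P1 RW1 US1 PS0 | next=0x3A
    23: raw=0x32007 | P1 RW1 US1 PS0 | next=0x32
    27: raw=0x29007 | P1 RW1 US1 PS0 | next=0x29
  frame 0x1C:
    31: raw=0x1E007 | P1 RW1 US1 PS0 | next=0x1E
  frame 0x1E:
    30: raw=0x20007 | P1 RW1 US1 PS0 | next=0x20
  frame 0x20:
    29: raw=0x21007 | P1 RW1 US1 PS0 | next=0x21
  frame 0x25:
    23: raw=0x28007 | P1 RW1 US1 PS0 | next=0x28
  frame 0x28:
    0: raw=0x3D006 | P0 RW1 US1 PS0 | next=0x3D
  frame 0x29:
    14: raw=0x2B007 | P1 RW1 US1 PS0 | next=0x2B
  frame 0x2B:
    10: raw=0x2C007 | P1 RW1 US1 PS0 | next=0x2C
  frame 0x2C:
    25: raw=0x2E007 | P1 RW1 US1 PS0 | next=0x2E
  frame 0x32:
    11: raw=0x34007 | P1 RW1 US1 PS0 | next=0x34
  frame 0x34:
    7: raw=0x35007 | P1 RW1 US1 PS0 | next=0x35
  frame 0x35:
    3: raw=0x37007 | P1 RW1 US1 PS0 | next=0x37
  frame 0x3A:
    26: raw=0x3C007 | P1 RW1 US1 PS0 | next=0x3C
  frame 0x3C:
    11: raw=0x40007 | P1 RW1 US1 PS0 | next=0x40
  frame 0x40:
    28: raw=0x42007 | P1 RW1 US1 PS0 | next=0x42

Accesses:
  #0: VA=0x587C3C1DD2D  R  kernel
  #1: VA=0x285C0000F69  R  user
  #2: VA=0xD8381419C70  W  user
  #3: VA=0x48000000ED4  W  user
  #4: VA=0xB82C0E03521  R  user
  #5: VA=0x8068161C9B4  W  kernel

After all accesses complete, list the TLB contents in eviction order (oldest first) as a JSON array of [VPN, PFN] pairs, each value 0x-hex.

Per-access translation:
#0 VA=0x587C3C1DD2D (r,kernel):
  [0] read 0x1A idx=11: raw=0x1C007 flags P=1 W=1 U=1 S=0
  [1] read 0x1C idx=31: raw=0x1E007 flags P=1 W=1 U=1 S=0
  [2] read 0x1E idx=30: raw=0x20007 flags P=1 W=1 U=1 S=0
  [3] read 0x20 idx=29: raw=0x21007 flags P=1 W=1 U=1 S=0
  → PA=0x21D2D  (4 entries read)
#1 VA=0x285C0000F69 (r,user):
  [0] read 0x1A idx=5: raw=0x25007 flags P=1 W=1 U=1 S=0
  [1] read 0x25 idx=23: raw=0x28007 flags P=1 W=1 U=1 S=0
  [2] read 0x28 idx=0: raw=0x3D006 flags P=0 W=1 U=1 S=0
  ✗ PAGE_NOT_PRESENT  [3 reads]
#2 VA=0xD8381419C70 (w,user):
  [0] read 0x1A idx=27: raw=0x29007 flags P=1 W=1 U=1 S=0
  [1] read 0x29 idx=14: raw=0x2B007 flags P=1 W=1 U=1 S=0
  [2] read 0x2B idx=10: raw=0x2C007 flags P=1 W=1 U=1 S=0
  [3] read 0x2C idx=25: raw=0x2E007 flags P=1 W=1 U=1 S=0
  → PA=0x2EC70  (4 entries read)
#3 VA=0x48000000ED4 (w,user):
  [0] read 0x1A idx=9: raw=0x68002 flags P=0 W=1 U=0 S=0
  ✗ PAGE_NOT_PRESENT  [1 reads]
#4 VA=0xB82C0E03521 (r,user):
  [0] read 0x1A idx=23: raw=0x32007 flags P=1 W=1 U=1 S=0
  [1] read 0x32 idx=11: raw=0x34007 flags P=1 W=1 U=1 S=0
  [2] read 0x34 idx=7: raw=0x35007 flags P=1 W=1 U=1 S=0
  [3] read 0x35 idx=3: raw=0x37007 flags P=1 W=1 U=1 S=0
  → PA=0x37521  (4 entries read)
#5 VA=0x8068161C9B4 (w,kernel):
  [0] read 0x1A idx=16: raw=0x3A007 flags P=1 W=1 U=1 S=0
  [1] read 0x3A idx=26: raw=0x3C007 flags P=1 W=1 U=1 S=0
  [2] read 0x3C idx=11: raw=0x40007 flags P=1 W=1 U=1 S=0
  [3] read 0x40 idx=28: raw=0x42007 flags P=1 W=1 U=1 S=0
  → PA=0x429B4  (4 entries read)

TLB: [["0x587C3C1D", "0x21"], ["0xD8381419", "0x2E"], ["0xB82C0E03", "0x37"], ["0x8068161C", "0x42"]]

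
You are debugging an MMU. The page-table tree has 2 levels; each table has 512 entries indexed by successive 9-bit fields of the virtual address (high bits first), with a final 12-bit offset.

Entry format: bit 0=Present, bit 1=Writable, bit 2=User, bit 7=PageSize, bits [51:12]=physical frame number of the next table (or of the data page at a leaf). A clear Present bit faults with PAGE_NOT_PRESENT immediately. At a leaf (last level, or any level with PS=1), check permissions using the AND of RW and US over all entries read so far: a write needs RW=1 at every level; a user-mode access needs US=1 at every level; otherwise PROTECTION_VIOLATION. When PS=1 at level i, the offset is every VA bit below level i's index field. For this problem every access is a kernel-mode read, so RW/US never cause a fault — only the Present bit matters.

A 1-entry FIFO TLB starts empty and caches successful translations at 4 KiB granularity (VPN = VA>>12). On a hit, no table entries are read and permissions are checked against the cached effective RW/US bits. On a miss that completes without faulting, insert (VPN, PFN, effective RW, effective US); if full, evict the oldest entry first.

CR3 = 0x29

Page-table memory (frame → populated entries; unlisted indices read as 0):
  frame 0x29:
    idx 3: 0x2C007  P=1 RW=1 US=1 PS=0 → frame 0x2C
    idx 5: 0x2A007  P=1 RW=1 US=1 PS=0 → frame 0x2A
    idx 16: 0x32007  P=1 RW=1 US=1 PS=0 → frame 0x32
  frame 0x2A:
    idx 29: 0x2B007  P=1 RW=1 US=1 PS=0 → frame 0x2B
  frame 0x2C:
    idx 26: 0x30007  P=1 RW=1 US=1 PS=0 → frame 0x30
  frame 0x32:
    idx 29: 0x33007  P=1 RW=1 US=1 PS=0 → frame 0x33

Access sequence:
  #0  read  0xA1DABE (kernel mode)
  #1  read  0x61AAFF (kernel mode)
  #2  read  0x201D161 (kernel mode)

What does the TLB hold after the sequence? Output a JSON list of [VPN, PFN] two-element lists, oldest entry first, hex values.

Per-access translation:
#0 VA=0xA1DABE (r,kernel):
  [0] read 0x29 idx=5: raw=0x2A007 flags P=1 W=1 U=1 S=0
  [1] read 0x2A idx=29: raw=0x2B007 flags P=1 W=1 U=1 S=0
  ⇒ phys 0x2BABE  [2 reads]
#1 VA=0x61AAFF (r,kernel):
  [0] read 0x29 idx=3: raw=0x2C007 flags P=1 W=1 U=1 S=0
  [1] read 0x2C idx=26: raw=0x30007 flags P=1 W=1 U=1 S=0
  ⇒ phys 0x30AFF  [2 reads]
#2 VA=0x201D161 (r,kernel):
  [0] read 0x29 idx=16: raw=0x32007 flags P=1 W=1 U=1 S=0
  [1] read 0x32 idx=29: raw=0x33007 flags P=1 W=1 U=1 S=0
  ⇒ phys 0x33161  [2 reads]

TLB: [["0x201D", "0x33"]]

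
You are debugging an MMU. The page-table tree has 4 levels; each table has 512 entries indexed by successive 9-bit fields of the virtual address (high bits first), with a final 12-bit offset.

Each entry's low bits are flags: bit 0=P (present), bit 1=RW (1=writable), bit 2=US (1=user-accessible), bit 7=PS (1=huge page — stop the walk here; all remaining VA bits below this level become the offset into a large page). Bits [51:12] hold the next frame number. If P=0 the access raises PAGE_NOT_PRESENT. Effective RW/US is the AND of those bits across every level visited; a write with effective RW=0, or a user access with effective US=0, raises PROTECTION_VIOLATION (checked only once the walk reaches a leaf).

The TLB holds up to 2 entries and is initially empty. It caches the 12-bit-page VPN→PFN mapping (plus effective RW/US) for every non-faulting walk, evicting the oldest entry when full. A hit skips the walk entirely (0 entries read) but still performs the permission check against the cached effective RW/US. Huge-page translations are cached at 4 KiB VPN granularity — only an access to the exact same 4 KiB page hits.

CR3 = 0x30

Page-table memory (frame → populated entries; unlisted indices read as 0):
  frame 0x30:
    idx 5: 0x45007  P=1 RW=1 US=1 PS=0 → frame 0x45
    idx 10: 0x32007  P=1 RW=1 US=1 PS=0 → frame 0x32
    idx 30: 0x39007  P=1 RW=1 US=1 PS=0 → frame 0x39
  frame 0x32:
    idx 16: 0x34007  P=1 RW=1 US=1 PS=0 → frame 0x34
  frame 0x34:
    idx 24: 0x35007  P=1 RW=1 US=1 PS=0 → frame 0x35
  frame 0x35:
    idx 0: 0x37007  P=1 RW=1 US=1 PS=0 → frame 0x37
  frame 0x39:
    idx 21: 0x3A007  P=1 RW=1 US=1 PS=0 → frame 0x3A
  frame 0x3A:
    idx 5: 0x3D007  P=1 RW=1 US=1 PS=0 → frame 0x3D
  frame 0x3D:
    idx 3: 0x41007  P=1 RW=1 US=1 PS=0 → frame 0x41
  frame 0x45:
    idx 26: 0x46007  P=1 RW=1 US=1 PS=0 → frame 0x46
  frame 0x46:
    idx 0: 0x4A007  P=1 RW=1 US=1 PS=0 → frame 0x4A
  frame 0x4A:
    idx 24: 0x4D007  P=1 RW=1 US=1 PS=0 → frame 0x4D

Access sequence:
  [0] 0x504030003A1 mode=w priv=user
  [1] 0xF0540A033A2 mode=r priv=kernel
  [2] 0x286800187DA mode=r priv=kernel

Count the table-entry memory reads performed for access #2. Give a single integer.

Trace:
#0 VA=0x504030003A1 (w,user):
  lvl0: tbl 0x30, slot 10 ⇒ 0x32007 (P1/RW1/US1/PS0)
  lvl1: tbl 0x32, slot 16 ⇒ 0x34007 (P1/RW1/US1/PS0)
  lvl2: tbl 0x34, slot 24 ⇒ 0x35007 (P1/RW1/US1/PS0)
  lvl3: tbl 0x35, slot 0 ⇒ 0x37007 (P1/RW1/US1/PS0)
  → PA=0x373A1  (4 entries read)
#1 VA=0xF0540A033A2 (r,kernel):
  lvl0: tbl 0x30, slot 30 ⇒ 0x39007 (P1/RW1/US1/PS0)
  lvl1: tbl 0x39, slot 21 ⇒ 0x3A007 (P1/RW1/US1/PS0)
  lvl2: tbl 0x3A, slot 5 ⇒ 0x3D007 (P1/RW1/US1/PS0)
  lvl3: tbl 0x3D, slot 3 ⇒ 0x41007 (P1/RW1/US1/PS0)
  → PA=0x413A2  (4 entries read)
#2 VA=0x286800187DA (r,kernel):
  lvl0: tbl 0x30, slot 5 ⇒ 0x45007 (P1/RW1/US1/PS0)
  lvl1: tbl 0x45, slot 26 ⇒ 0x46007 (P1/RW1/US1/PS0)
  lvl2: tbl 0x46, slot 0 ⇒ 0x4A007 (P1/RW1/US1/PS0)
  lvl3: tbl 0x4A, slot 24 ⇒ 0x4D007 (P1/RW1/US1/PS0)
  → PA=0x4D7DA  (4 entries read)

Entries read for #2: 4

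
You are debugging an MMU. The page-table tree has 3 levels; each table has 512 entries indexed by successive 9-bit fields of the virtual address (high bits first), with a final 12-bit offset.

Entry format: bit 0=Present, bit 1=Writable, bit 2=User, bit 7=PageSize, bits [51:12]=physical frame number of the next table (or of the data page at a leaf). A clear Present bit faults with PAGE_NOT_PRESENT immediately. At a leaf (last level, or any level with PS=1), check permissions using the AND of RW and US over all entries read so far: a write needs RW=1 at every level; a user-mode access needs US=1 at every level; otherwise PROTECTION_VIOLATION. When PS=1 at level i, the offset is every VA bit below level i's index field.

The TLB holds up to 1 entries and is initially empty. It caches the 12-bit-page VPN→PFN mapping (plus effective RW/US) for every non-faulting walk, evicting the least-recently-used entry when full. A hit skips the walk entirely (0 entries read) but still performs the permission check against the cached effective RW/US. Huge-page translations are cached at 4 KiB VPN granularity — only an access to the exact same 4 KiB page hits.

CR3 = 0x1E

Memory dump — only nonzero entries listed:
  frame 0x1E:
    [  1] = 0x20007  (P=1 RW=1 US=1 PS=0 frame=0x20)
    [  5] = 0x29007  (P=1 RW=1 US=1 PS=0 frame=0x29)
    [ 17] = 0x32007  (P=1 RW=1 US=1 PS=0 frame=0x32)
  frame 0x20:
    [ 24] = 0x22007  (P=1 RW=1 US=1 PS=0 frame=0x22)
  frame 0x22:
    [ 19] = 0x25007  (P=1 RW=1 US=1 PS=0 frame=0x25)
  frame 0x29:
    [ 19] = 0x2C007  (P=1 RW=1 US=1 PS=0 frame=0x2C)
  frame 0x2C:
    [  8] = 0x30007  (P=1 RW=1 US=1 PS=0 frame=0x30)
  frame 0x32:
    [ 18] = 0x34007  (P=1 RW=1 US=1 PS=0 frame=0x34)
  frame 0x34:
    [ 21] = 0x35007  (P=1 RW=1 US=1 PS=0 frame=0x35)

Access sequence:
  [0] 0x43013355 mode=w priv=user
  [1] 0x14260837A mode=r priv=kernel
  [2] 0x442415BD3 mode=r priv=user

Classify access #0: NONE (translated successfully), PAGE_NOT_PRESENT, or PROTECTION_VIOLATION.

Trace:
#0 VA=0x43013355 (w,user):
  L0 @0x1E[1] → 0x20007  P=1,RW=1,US=1,PS=0
  L1 @0x20[24] → 0x22007  P=1,RW=1,US=1,PS=0
  L2 @0x22[19] → 0x25007  P=1,RW=1,US=1,PS=0
  → PA=0x25355  (3 entries read)
#1 VA=0x14260837A (r,kernel):
  L0 @0x1E[5] → 0x29007  P=1,RW=1,US=1,PS=0
  L1 @0x29[19] → 0x2C007  P=1,RW=1,US=1,PS=0
  L2 @0x2C[8] → 0x30007  P=1,RW=1,US=1,PS=0
  → PA=0x3037A  (3 entries read)
#2 VA=0x442415BD3 (r,user):
  L0 @0x1E[17] → 0x32007  P=1,RW=1,US=1,PS=0
  L1 @0x32[18] → 0x34007  P=1,RW=1,US=1,PS=0
  L2 @0x34[21] → 0x35007  P=1,RW=1,US=1,PS=0
  → PA=0x35BD3  (3 entries read)

Access #0 fault: NONE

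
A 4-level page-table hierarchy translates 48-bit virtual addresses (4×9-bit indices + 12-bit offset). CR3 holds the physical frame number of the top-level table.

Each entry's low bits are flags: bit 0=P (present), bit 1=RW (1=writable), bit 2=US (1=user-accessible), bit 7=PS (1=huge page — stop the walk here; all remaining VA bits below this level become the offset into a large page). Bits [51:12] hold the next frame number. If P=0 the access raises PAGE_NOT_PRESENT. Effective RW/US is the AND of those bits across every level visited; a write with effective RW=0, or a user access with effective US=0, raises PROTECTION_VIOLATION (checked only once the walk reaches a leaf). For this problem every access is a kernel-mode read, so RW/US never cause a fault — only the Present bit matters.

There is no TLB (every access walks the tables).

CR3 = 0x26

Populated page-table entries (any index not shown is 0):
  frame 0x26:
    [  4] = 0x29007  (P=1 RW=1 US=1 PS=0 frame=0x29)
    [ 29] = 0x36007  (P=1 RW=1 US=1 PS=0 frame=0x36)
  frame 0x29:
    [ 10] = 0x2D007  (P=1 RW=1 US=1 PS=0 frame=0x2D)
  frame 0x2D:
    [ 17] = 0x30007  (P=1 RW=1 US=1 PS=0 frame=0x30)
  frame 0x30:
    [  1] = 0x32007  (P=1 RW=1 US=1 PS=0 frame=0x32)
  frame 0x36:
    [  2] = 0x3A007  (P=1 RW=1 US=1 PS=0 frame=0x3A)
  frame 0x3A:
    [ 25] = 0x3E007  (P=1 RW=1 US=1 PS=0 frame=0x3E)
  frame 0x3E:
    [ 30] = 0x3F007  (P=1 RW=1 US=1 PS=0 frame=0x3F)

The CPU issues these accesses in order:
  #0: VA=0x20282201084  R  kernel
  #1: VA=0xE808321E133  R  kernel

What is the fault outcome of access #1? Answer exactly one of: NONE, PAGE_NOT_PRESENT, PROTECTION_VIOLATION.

Trace:
#0 VA=0x20282201084 (r,kernel):
  [0] read 0x26 idx=4: raw=0x29007 flags P=1 W=1 U=1 S=0
  [1] read 0x29 idx=10: raw=0x2D007 flags P=1 W=1 U=1 S=0
  [2] read 0x2D idx=17: raw=0x30007 flags P=1 W=1 U=1 S=0
  [3] read 0x30 idx=1: raw=0x32007 flags P=1 W=1 U=1 S=0
  ✓ 0x32084  — 4 lookups
#1 VA=0xE808321E133 (r,kernel):
  [0] read 0x26 idx=29: raw=0x36007 flags P=1 W=1 U=1 S=0
  [1] read 0x36 idx=2: raw=0x3A007 flags P=1 W=1 U=1 S=0
  [2] read 0x3A idx=25: raw=0x3E007 flags P=1 W=1 U=1 S=0
  [3] read 0x3E idx=30: raw=0x3F007 flags P=1 W=1 U=1 S=0
  ✓ 0x3F133  — 4 lookups

Access #1 fault: NONE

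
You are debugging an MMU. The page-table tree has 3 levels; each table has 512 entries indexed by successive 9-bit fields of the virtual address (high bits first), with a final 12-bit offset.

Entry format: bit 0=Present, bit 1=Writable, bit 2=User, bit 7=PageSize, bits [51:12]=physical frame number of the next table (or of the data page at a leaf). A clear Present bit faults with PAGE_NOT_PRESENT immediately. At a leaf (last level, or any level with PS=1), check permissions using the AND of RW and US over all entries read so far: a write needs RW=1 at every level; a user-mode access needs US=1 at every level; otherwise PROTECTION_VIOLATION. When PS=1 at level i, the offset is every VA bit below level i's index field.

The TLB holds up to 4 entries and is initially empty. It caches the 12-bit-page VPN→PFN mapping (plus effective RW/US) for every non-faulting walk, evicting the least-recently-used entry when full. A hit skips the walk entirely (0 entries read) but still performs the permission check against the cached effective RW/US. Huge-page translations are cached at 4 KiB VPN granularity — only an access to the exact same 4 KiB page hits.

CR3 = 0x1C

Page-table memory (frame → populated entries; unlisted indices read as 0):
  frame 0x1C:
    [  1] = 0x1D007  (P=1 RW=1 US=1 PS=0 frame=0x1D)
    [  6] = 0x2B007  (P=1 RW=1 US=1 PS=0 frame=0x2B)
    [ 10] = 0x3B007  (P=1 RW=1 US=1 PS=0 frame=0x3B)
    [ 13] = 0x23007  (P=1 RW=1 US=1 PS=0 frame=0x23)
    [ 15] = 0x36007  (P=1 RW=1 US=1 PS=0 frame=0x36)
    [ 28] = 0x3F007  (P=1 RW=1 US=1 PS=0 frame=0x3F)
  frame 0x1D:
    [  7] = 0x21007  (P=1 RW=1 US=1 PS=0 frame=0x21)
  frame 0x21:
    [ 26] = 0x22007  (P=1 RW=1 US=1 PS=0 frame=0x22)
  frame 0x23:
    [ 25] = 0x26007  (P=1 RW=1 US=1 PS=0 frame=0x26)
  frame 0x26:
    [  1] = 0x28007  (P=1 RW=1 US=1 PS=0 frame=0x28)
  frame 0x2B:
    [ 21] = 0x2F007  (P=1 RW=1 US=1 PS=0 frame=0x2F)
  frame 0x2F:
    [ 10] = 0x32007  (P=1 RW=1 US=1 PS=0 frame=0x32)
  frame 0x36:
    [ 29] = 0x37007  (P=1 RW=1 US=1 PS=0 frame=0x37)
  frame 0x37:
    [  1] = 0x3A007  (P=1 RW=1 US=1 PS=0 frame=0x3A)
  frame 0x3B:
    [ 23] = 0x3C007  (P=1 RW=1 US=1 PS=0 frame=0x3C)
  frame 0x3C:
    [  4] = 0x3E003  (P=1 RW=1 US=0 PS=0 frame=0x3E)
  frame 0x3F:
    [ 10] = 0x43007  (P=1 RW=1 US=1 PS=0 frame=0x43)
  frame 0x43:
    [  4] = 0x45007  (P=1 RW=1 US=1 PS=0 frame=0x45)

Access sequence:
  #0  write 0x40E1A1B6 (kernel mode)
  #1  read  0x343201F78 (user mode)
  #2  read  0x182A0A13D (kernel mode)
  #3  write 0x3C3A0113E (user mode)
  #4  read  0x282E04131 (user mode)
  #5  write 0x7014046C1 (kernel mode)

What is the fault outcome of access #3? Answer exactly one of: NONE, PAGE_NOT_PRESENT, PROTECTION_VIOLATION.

Per-access translation:
#0 VA=0x40E1A1B6 (w,kernel):
  L0: frame=0x1C idx=1 entry=0x1D007 [P=1 RW=1 US=1 PS=0]
  L1: frame=0x1D idx=7 entry=0x21007 [P=1 RW=1 US=1 PS=0]
  L2: frame=0x21 idx=26 entry=0x22007 [P=1 RW=1 US=1 PS=0]
  ⇒ phys 0x221B6  [3 reads]
#1 VA=0x343201F78 (r,user):
  L0: frame=0x1C idx=13 entry=0x23007 [P=1 RW=1 US=1 PS=0]
  L1: frame=0x23 idx=25 entry=0x26007 [P=1 RW=1 US=1 PS=0]
  L2: frame=0x26 idx=1 entry=0x28007 [P=1 RW=1 US=1 PS=0]
  ⇒ phys 0x28F78  [3 reads]
#2 VA=0x182A0A13D (r,kernel):
  L0: frame=0x1C idx=6 entry=0x2B007 [P=1 RW=1 US=1 PS=0]
  L1: frame=0x2B idx=21 entry=0x2F007 [P=1 RW=1 US=1 PS=0]
  L2: frame=0x2F idx=10 entry=0x32007 [P=1 RW=1 US=1 PS=0]
  ⇒ phys 0x3213D  [3 reads]
#3 VA=0x3C3A0113E (w,user):
  L0: frame=0x1C idx=15 entry=0x36007 [P=1 RW=1 US=1 PS=0]
  L1: frame=0x36 idx=29 entry=0x37007 [P=1 RW=1 US=1 PS=0]
  L2: frame=0x37 idx=1 entry=0x3A007 [P=1 RW=1 US=1 PS=0]
  ⇒ phys 0x3A13E  [3 reads]
#4 VA=0x282E04131 (r,user):
  L0: frame=0x1C idx=10 entry=0x3B007 [P=1 RW=1 US=1 PS=0]
  L1: frame=0x3B idx=23 entry=0x3C007 [P=1 RW=1 US=1 PS=0]
  L2: frame=0x3C idx=4 entry=0x3E003 [P=1 RW=1 US=0 PS=0]
  ✗ PROTECTION_VIOLATION  [3 reads]
#5 VA=0x7014046C1 (w,kernel):
  L0: frame=0x1C idx=28 entry=0x3F007 [P=1 RW=1 US=1 PS=0]
  L1: frame=0x3F idx=10 entry=0x43007 [P=1 RW=1 US=1 PS=0]
  L2: frame=0x43 idx=4 entry=0x45007 [P=1 RW=1 US=1 PS=0]
  ⇒ phys 0x456C1  [3 reads]

Access #3 fault: NONE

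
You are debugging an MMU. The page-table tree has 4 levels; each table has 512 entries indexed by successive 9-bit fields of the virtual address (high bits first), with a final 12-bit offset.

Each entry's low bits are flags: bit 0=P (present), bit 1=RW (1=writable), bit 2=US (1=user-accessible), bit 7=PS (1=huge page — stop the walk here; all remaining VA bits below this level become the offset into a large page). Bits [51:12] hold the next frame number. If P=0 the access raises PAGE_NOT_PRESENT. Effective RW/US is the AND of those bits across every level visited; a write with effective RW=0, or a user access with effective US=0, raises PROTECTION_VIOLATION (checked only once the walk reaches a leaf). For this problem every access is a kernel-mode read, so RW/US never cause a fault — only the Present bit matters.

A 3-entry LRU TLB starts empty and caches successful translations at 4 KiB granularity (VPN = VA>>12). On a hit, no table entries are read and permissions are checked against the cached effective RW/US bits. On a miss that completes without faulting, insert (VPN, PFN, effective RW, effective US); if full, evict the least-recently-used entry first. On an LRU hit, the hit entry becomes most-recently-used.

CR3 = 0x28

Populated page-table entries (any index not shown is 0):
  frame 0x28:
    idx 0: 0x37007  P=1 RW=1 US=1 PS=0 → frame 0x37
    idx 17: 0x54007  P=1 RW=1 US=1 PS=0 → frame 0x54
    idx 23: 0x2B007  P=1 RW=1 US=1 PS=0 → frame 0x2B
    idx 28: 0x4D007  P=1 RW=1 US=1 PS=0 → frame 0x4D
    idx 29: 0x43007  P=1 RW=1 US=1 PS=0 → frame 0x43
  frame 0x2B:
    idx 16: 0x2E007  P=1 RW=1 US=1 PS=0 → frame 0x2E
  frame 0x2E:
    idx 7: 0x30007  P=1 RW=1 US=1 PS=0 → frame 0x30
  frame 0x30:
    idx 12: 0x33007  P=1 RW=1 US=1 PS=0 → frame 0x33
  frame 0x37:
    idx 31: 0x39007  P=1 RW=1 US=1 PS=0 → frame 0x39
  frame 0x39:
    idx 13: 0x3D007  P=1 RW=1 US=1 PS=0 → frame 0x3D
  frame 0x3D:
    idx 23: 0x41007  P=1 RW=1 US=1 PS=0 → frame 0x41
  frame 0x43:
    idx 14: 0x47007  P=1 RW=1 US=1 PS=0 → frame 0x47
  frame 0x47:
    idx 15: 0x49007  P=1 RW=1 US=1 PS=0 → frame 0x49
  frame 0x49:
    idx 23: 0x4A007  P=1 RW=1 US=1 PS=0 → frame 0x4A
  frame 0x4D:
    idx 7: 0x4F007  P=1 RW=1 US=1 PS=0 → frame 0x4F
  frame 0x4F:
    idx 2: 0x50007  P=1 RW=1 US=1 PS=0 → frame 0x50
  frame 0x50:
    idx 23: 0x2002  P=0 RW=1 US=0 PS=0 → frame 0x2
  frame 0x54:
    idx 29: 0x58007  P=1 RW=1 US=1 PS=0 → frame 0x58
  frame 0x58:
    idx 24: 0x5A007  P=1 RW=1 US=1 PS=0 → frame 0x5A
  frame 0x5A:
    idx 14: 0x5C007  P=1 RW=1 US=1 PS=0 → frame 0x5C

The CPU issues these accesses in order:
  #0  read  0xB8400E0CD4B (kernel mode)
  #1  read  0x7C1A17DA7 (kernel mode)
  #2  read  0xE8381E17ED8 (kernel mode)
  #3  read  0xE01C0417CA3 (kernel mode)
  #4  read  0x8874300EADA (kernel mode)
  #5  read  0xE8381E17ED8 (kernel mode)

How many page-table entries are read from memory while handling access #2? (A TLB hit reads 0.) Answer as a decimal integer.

Walk each access:
#0 VA=0xB8400E0CD4B (r,kernel):
  L0: frame=0x28 idx=23 entry=0x2B007 [P=1 RW=1 US=1 PS=0]
  L1: frame=0x2B idx=16 entry=0x2E007 [P=1 RW=1 US=1 PS=0]
  L2: frame=0x2E idx=7 entry=0x30007 [P=1 RW=1 US=1 PS=0]
  L3: frame=0x30 idx=12 entry=0x33007 [P=1 RW=1 US=1 PS=0]
  ✓ 0x33D4B  — 4 lookups
#1 VA=0x7C1A17DA7 (r,kernel):
  L0: frame=0x28 idx=0 entry=0x37007 [P=1 RW=1 US=1 PS=0]
  L1: frame=0x37 idx=31 entry=0x39007 [P=1 RW=1 US=1 PS=0]
  L2: frame=0x39 idx=13 entry=0x3D007 [P=1 RW=1 US=1 PS=0]
  L3: frame=0x3D idx=23 entry=0x41007 [P=1 RW=1 US=1 PS=0]
  ✓ 0x41DA7  — 4 lookups
#2 VA=0xE8381E17ED8 (r,kernel):
  L0: frame=0x28 idx=29 entry=0x43007 [P=1 RW=1 US=1 PS=0]
  L1: frame=0x43 idx=14 entry=0x47007 [P=1 RW=1 US=1 PS=0]
  L2: frame=0x47 idx=15 entry=0x49007 [P=1 RW=1 US=1 PS=0]
  L3: frame=0x49 idx=23 entry=0x4A007 [P=1 RW=1 US=1 PS=0]
  ✓ 0x4AED8  — 4 lookups
#3 VA=0xE01C0417CA3 (r,kernel):
  L0: frame=0x28 idx=28 entry=0x4D007 [P=1 RW=1 US=1 PS=0]
  L1: frame=0x4D idx=7 entry=0x4F007 [P=1 RW=1 US=1 PS=0]
  L2: frame=0x4F idx=2 entry=0x50007 [P=1 RW=1 US=1 PS=0]
  L3: frame=0x50 idx=23 entry=0x2002 [P=0 RW=1 US=0 PS=0]
  → PAGE_NOT_PRESENT  (4 entries read)
#4 VA=0x8874300EADA (r,kernel):
  L0: frame=0x28 idx=17 entry=0x54007 [P=1 RW=1 US=1 PS=0]
  L1: frame=0x54 idx=29 entry=0x58007 [P=1 RW=1 US=1 PS=0]
  L2: frame=0x58 idx=24 entry=0x5A007 [P=1 RW=1 US=1 PS=0]
  L3: frame=0x5A idx=14 entry=0x5C007 [P=1 RW=1 US=1 PS=0]
  ✓ 0x5CADA  — 4 lookups
#5 VA=0xE8381E17ED8 (r,kernel):
  TLB hit vpn=0xE8381E17 → PA=0x4AED8

Entries read for #2: 4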